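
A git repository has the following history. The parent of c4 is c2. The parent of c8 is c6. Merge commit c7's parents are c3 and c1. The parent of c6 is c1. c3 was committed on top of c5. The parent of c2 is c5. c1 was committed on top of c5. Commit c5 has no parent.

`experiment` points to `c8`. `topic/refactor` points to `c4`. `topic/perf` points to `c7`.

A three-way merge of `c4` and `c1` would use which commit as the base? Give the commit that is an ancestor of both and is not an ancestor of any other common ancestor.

Ancestors of c4: {c2, c4, c5}.
Ancestors of c1: {c1, c5}.
Common ancestors: {c5}.
The only common ancestor is c5, so it is the merge base.

c5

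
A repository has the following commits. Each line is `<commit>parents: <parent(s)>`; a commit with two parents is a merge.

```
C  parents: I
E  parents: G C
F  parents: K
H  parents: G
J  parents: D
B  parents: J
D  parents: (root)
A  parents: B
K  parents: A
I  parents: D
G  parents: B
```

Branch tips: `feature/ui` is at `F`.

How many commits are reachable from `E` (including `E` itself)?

7

Walking parent pointers from E: reachable set = {B, C, D, E, G, I, J}.
That is 7 commits.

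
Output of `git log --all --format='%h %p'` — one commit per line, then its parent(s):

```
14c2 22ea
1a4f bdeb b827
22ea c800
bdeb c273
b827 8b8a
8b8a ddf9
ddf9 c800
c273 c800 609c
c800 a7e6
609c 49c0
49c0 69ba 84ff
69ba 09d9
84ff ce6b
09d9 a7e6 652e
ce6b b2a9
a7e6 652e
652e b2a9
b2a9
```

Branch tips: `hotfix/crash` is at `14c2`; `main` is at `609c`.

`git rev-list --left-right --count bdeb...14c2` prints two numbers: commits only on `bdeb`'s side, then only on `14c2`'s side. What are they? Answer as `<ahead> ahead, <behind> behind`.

Reachable from bdeb: {09d9, 49c0, 609c, 652e, 69ba, 84ff, a7e6, b2a9, bdeb, c273, c800, ce6b}.
Reachable from 14c2: {14c2, 22ea, 652e, a7e6, b2a9, c800}.
Only in bdeb's history (ahead): {09d9, 49c0, 609c, 69ba, 84ff, bdeb, c273, ce6b} — 8.
Only in 14c2's history (behind): {14c2, 22ea} — 2.

8 ahead, 2 behind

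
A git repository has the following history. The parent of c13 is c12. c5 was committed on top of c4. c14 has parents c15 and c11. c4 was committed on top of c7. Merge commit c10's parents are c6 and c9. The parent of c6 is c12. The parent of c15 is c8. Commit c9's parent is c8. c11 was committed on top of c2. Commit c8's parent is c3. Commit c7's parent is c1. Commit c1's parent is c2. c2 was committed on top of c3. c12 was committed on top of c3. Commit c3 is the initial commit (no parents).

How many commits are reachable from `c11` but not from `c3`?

Reachable from c11: {c11, c2, c3}.
Reachable from c3: {c3}.
In c11's history but not c3's: {c11, c2} — 2 commits.

2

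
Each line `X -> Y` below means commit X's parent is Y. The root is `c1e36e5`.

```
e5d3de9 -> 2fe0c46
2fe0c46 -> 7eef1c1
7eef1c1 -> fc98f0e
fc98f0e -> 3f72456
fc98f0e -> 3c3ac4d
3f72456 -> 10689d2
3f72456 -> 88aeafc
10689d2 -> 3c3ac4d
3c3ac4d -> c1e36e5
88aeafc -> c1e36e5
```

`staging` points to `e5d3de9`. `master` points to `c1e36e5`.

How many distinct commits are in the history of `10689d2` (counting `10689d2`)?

3

Walking parent pointers from 10689d2: reachable set = {10689d2, 3c3ac4d, c1e36e5}.
That is 3 commits.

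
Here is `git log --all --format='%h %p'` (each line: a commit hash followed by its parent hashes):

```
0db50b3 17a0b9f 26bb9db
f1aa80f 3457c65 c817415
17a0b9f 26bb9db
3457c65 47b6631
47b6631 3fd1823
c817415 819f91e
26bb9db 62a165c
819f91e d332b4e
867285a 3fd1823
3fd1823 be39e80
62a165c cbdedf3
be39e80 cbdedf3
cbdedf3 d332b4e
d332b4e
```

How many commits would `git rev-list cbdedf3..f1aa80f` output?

7

Reachable from f1aa80f: {3457c65, 3fd1823, 47b6631, 819f91e, be39e80, c817415, cbdedf3, d332b4e, f1aa80f}.
Reachable from cbdedf3: {cbdedf3, d332b4e}.
In f1aa80f's history but not cbdedf3's: {3457c65, 3fd1823, 47b6631, 819f91e, be39e80, c817415, f1aa80f} — 7 commits.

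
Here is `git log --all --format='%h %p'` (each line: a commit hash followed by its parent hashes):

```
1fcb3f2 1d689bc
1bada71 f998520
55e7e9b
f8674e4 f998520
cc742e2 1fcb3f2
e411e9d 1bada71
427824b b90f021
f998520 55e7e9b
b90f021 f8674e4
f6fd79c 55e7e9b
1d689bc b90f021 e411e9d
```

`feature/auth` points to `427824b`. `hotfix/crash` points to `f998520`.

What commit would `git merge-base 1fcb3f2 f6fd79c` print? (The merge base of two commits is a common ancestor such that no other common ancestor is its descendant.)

Ancestors of 1fcb3f2: {1bada71, 1d689bc, 1fcb3f2, 55e7e9b, b90f021, e411e9d, f8674e4, f998520}.
Ancestors of f6fd79c: {55e7e9b, f6fd79c}.
Common ancestors: {55e7e9b}.
The only common ancestor is 55e7e9b, so it is the merge base.

55e7e9b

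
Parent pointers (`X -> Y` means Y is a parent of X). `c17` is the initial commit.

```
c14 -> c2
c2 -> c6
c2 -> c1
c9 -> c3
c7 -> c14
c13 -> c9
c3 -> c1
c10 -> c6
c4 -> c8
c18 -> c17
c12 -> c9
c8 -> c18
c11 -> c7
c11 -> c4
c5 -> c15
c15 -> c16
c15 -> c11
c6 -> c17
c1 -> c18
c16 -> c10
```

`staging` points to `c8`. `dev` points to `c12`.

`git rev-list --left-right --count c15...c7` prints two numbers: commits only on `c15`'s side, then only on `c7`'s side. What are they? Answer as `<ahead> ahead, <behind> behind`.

6 ahead, 0 behind

Reachable from c15: {c1, c10, c11, c14, c15, c16, c17, c18, c2, c4, c6, c7, c8}.
Reachable from c7: {c1, c14, c17, c18, c2, c6, c7}.
Only in c15's history (ahead): {c10, c11, c15, c16, c4, c8} — 6.
Only in c7's history (behind): {} — 0.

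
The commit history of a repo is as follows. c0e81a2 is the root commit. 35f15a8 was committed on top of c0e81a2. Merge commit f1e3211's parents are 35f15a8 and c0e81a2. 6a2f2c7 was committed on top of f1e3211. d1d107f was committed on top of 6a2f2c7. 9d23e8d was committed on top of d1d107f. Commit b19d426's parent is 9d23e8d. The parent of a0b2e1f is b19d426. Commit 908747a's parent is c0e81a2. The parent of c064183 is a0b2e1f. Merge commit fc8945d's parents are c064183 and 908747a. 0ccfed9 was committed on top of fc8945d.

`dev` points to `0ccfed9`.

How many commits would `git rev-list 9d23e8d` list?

Walking parent pointers from 9d23e8d: reachable set = {35f15a8, 6a2f2c7, 9d23e8d, c0e81a2, d1d107f, f1e3211}.
That is 6 commits.

6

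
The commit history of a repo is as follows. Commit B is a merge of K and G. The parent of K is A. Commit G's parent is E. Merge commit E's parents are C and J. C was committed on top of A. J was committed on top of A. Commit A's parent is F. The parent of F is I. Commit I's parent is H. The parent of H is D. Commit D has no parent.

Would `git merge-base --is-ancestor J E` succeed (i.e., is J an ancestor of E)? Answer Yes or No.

Ancestors of E (commits reachable by following parents): {A, C, D, E, F, H, I, J}.
J is in that set, so it is an ancestor of E.

Yes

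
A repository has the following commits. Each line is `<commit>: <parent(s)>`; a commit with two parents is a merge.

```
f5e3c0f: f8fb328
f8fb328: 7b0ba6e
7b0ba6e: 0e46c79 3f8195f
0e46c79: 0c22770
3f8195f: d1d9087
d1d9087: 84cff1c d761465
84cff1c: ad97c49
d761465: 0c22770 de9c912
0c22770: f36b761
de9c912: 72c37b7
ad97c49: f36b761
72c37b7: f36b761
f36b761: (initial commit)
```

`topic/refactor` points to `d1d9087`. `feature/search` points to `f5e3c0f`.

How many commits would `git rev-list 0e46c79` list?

3

Walking parent pointers from 0e46c79: reachable set = {0c22770, 0e46c79, f36b761}.
That is 3 commits.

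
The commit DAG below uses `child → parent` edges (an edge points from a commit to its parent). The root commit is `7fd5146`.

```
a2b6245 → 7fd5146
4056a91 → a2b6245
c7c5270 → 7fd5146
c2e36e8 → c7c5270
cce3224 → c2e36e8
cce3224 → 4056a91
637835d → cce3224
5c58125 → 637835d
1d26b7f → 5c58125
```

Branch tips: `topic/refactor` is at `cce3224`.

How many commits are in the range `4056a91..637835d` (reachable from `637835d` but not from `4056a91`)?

4

Reachable from 637835d: {4056a91, 637835d, 7fd5146, a2b6245, c2e36e8, c7c5270, cce3224}.
Reachable from 4056a91: {4056a91, 7fd5146, a2b6245}.
In 637835d's history but not 4056a91's: {637835d, c2e36e8, c7c5270, cce3224} — 4 commits.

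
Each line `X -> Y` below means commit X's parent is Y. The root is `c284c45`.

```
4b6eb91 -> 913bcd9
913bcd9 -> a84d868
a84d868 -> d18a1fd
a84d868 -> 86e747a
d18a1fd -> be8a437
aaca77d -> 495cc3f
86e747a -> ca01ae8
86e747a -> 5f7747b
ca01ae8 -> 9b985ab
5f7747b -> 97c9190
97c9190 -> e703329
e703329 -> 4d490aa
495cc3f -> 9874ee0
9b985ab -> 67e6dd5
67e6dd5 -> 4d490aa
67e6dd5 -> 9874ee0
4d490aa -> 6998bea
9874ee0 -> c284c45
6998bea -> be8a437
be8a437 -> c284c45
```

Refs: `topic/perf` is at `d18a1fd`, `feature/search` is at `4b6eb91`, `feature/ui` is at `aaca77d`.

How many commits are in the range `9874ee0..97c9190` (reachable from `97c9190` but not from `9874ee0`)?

5

Reachable from 97c9190: {4d490aa, 6998bea, 97c9190, be8a437, c284c45, e703329}.
Reachable from 9874ee0: {9874ee0, c284c45}.
In 97c9190's history but not 9874ee0's: {4d490aa, 6998bea, 97c9190, be8a437, e703329} — 5 commits.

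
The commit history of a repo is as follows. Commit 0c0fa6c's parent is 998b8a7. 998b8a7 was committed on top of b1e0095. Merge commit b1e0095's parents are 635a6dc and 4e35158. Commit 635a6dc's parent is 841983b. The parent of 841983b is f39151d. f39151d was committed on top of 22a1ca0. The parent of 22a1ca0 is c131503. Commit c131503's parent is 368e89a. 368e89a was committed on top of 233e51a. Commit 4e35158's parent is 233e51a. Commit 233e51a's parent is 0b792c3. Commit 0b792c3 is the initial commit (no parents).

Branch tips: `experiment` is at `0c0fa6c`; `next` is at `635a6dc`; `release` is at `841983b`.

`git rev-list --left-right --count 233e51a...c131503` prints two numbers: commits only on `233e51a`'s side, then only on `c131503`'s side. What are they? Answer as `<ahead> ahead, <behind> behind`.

0 ahead, 2 behind

Reachable from 233e51a: {0b792c3, 233e51a}.
Reachable from c131503: {0b792c3, 233e51a, 368e89a, c131503}.
Only in 233e51a's history (ahead): {} — 0.
Only in c131503's history (behind): {368e89a, c131503} — 2.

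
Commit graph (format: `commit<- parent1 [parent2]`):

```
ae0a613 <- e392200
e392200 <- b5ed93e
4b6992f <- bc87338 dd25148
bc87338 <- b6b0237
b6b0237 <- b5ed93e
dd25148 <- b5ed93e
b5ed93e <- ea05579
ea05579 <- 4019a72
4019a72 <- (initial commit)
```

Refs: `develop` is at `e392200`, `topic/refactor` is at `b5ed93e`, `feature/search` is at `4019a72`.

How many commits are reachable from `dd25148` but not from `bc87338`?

1

Reachable from dd25148: {4019a72, b5ed93e, dd25148, ea05579}.
Reachable from bc87338: {4019a72, b5ed93e, b6b0237, bc87338, ea05579}.
In dd25148's history but not bc87338's: {dd25148} — 1 commit.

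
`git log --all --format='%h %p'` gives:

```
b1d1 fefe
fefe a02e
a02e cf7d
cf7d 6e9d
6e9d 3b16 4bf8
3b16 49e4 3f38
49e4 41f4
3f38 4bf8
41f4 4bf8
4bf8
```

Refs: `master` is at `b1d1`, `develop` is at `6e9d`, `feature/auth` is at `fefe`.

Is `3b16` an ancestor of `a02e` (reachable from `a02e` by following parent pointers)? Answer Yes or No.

Ancestors of a02e (commits reachable by following parents): {3b16, 3f38, 41f4, 49e4, 4bf8, 6e9d, a02e, cf7d}.
3b16 is in that set, so it is an ancestor of a02e.

Yes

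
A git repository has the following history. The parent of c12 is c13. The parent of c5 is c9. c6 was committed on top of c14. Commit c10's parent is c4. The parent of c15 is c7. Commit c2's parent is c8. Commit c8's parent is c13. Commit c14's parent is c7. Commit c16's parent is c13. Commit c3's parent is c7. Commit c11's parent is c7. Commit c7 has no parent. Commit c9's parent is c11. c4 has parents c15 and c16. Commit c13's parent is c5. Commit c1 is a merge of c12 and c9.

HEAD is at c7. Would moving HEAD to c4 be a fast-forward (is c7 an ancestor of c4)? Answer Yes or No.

A fast-forward from c7 to c4 is possible iff c7 is an ancestor of c4.
Ancestors of c4: {c11, c13, c15, c16, c4, c5, c7, c9}.
c7 is among them, so fast-forward is possible.

Yes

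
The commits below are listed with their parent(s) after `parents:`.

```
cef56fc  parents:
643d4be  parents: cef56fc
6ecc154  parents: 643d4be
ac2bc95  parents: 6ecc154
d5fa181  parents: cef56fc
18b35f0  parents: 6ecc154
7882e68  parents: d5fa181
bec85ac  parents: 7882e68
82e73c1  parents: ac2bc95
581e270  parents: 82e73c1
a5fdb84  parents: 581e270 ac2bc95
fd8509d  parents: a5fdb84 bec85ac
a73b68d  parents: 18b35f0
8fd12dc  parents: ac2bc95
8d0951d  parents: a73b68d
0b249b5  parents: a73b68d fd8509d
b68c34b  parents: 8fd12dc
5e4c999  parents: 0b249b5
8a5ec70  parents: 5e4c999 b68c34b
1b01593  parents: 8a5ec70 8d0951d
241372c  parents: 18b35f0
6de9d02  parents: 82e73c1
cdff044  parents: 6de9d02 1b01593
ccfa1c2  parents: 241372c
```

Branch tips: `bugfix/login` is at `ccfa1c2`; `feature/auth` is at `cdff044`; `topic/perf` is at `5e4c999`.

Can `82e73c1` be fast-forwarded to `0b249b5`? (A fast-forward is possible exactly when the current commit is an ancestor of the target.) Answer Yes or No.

A fast-forward from 82e73c1 to 0b249b5 is possible iff 82e73c1 is an ancestor of 0b249b5.
Ancestors of 0b249b5: {0b249b5, 18b35f0, 581e270, 643d4be, 6ecc154, 7882e68, 82e73c1, a5fdb84, a73b68d, ac2bc95, bec85ac, cef56fc, d5fa181, fd8509d}.
82e73c1 is among them, so fast-forward is possible.

Yes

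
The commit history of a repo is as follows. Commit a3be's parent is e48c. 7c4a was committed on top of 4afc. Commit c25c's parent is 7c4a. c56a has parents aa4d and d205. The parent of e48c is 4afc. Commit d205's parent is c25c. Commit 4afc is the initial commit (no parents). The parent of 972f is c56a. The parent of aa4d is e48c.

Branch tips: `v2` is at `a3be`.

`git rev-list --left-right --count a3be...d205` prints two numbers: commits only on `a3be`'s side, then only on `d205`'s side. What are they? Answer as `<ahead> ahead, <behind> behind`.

Reachable from a3be: {4afc, a3be, e48c}.
Reachable from d205: {4afc, 7c4a, c25c, d205}.
Only in a3be's history (ahead): {a3be, e48c} — 2.
Only in d205's history (behind): {7c4a, c25c, d205} — 3.

2 ahead, 3 behind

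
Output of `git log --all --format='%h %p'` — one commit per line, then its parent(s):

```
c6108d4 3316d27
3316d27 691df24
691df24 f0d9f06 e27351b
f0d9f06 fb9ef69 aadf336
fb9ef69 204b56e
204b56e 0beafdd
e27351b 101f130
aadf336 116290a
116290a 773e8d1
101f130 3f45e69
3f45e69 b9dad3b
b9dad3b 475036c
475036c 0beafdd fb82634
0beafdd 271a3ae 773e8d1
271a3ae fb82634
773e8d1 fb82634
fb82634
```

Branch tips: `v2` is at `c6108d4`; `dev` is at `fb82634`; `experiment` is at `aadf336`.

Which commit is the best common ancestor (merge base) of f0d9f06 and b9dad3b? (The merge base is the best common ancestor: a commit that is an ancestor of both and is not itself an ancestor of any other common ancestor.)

Ancestors of f0d9f06: {0beafdd, 116290a, 204b56e, 271a3ae, 773e8d1, aadf336, f0d9f06, fb82634, fb9ef69}.
Ancestors of b9dad3b: {0beafdd, 271a3ae, 475036c, 773e8d1, b9dad3b, fb82634}.
Common ancestors: {0beafdd, 271a3ae, 773e8d1, fb82634}.
Among these, 0beafdd is not an ancestor of any other common ancestor — it is the merge base.

0beafdd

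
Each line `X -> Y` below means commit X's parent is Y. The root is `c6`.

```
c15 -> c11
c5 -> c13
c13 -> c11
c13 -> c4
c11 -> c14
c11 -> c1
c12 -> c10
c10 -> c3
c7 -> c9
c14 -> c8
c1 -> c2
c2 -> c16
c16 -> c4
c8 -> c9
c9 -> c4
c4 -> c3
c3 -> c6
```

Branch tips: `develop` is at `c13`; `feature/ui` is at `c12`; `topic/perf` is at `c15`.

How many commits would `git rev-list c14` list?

6

Walking parent pointers from c14: reachable set = {c14, c3, c4, c6, c8, c9}.
That is 6 commits.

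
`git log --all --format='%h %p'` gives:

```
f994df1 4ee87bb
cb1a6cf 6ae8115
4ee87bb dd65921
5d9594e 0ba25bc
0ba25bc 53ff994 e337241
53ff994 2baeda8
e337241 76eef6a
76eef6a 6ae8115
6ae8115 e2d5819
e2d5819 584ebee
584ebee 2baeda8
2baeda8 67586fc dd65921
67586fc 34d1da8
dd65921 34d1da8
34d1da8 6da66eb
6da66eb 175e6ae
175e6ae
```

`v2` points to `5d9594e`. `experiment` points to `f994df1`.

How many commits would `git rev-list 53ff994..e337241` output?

Reachable from e337241: {175e6ae, 2baeda8, 34d1da8, 584ebee, 67586fc, 6ae8115, 6da66eb, 76eef6a, dd65921, e2d5819, e337241}.
Reachable from 53ff994: {175e6ae, 2baeda8, 34d1da8, 53ff994, 67586fc, 6da66eb, dd65921}.
In e337241's history but not 53ff994's: {584ebee, 6ae8115, 76eef6a, e2d5819, e337241} — 5 commits.

5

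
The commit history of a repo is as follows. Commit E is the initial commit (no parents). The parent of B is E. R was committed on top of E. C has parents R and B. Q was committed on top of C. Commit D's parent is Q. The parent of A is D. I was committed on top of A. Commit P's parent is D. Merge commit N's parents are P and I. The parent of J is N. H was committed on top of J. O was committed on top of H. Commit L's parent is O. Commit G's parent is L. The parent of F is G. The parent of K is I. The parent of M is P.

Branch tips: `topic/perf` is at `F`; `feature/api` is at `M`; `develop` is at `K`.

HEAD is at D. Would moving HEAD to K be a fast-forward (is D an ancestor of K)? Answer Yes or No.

A fast-forward from D to K is possible iff D is an ancestor of K.
Ancestors of K: {A, B, C, D, E, I, K, Q, R}.
D is among them, so fast-forward is possible.

Yes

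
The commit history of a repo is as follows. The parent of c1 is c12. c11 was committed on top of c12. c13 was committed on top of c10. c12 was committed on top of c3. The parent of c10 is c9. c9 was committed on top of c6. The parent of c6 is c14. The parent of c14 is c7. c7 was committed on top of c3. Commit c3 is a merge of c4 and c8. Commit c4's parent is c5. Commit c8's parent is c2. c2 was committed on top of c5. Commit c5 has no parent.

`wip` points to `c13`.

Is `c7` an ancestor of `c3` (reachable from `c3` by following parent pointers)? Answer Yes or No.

Ancestors of c3: {c2, c3, c4, c5, c8}.
c7 is not in that set, so it is not an ancestor of c3.

No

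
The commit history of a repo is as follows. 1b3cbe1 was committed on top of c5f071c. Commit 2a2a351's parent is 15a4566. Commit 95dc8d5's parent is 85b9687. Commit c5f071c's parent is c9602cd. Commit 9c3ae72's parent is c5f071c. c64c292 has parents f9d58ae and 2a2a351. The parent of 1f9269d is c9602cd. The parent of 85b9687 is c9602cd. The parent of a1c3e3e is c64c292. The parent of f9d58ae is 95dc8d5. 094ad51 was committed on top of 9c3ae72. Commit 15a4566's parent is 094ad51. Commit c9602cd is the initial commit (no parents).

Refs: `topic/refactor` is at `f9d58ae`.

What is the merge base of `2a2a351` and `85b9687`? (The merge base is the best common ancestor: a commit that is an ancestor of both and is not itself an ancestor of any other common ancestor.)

Ancestors of 2a2a351: {094ad51, 15a4566, 2a2a351, 9c3ae72, c5f071c, c9602cd}.
Ancestors of 85b9687: {85b9687, c9602cd}.
Common ancestors: {c9602cd}.
The only common ancestor is c9602cd, so it is the merge base.

c9602cd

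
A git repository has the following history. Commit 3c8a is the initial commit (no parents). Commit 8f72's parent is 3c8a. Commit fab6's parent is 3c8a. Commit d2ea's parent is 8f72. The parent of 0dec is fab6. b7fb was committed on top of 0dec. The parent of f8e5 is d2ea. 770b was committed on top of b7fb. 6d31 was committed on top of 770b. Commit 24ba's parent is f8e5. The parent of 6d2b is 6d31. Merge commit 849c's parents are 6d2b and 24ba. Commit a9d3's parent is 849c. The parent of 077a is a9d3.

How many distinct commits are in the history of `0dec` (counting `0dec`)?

Walking parent pointers from 0dec: reachable set = {0dec, 3c8a, fab6}.
That is 3 commits.

3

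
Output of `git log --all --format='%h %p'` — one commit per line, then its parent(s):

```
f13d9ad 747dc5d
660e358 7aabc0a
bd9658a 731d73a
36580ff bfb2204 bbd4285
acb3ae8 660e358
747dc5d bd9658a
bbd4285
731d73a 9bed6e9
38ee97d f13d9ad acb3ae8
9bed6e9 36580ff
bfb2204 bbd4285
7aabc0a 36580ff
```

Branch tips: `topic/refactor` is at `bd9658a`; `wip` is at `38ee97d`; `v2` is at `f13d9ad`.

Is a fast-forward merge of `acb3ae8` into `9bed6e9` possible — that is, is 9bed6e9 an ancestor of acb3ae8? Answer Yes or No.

No

A fast-forward from 9bed6e9 to acb3ae8 is possible iff 9bed6e9 is an ancestor of acb3ae8.
Ancestors of acb3ae8: {36580ff, 660e358, 7aabc0a, acb3ae8, bbd4285, bfb2204}.
9bed6e9 is not among them, so fast-forward is not possible.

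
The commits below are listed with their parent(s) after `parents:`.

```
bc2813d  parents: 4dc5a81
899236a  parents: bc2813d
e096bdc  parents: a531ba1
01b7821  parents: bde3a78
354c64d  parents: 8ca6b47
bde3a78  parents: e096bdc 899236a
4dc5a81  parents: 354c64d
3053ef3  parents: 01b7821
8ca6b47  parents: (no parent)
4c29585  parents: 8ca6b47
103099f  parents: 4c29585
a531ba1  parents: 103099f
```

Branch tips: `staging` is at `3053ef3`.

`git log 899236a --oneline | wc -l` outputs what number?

5

Walking parent pointers from 899236a: reachable set = {354c64d, 4dc5a81, 899236a, 8ca6b47, bc2813d}.
That is 5 commits.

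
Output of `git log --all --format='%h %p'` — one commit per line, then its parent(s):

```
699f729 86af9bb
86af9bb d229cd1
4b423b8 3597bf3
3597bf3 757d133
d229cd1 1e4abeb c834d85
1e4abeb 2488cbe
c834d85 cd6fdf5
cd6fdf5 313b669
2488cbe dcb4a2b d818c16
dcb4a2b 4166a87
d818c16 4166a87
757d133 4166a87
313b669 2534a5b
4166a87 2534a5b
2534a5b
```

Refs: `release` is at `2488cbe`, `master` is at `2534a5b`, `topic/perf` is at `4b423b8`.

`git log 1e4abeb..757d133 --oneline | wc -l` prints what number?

1

Reachable from 757d133: {2534a5b, 4166a87, 757d133}.
Reachable from 1e4abeb: {1e4abeb, 2488cbe, 2534a5b, 4166a87, d818c16, dcb4a2b}.
In 757d133's history but not 1e4abeb's: {757d133} — 1 commit.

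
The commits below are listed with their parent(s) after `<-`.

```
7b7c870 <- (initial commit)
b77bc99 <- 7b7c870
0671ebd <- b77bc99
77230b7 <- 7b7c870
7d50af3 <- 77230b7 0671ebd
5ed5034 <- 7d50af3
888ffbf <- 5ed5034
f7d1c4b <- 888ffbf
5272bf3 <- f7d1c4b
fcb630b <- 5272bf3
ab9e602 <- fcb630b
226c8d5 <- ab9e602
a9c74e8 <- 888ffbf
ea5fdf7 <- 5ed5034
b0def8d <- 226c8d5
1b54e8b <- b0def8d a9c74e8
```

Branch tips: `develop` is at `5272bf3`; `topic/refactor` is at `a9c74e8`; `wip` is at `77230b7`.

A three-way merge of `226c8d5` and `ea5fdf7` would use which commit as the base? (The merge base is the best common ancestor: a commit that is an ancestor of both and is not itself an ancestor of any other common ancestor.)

Ancestors of 226c8d5: {0671ebd, 226c8d5, 5272bf3, 5ed5034, 77230b7, 7b7c870, 7d50af3, 888ffbf, ab9e602, b77bc99, f7d1c4b, fcb630b}.
Ancestors of ea5fdf7: {0671ebd, 5ed5034, 77230b7, 7b7c870, 7d50af3, b77bc99, ea5fdf7}.
Common ancestors: {0671ebd, 5ed5034, 77230b7, 7b7c870, 7d50af3, b77bc99}.
Among these, 5ed5034 is not an ancestor of any other common ancestor — it is the merge base.

5ed5034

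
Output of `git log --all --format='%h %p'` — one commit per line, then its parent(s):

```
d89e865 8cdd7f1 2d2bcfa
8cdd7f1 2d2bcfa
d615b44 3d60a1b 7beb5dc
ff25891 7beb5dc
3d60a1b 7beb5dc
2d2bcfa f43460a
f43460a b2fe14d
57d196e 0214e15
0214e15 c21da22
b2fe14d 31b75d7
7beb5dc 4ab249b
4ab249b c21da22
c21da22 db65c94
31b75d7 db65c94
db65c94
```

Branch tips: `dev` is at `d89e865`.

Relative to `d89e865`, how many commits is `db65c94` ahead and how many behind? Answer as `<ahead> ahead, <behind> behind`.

Reachable from db65c94: {db65c94}.
Reachable from d89e865: {2d2bcfa, 31b75d7, 8cdd7f1, b2fe14d, d89e865, db65c94, f43460a}.
Only in db65c94's history (ahead): {} — 0.
Only in d89e865's history (behind): {2d2bcfa, 31b75d7, 8cdd7f1, b2fe14d, d89e865, f43460a} — 6.

0 ahead, 6 behind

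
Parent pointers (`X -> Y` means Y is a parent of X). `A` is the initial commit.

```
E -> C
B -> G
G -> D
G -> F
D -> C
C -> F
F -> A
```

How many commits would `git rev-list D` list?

Walking parent pointers from D: reachable set = {A, C, D, F}.
That is 4 commits.

4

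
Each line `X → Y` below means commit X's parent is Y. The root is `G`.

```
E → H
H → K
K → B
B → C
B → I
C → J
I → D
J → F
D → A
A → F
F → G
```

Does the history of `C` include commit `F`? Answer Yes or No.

Yes

Ancestors of C (commits reachable by following parents): {C, F, G, J}.
F is in that set, so it is an ancestor of C.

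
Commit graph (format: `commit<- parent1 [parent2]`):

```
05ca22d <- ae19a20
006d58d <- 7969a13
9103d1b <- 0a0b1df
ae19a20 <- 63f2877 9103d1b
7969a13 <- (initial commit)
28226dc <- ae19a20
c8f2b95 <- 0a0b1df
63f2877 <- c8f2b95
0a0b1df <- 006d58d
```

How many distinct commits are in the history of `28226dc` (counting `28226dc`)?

Walking parent pointers from 28226dc: reachable set = {006d58d, 0a0b1df, 28226dc, 63f2877, 7969a13, 9103d1b, ae19a20, c8f2b95}.
That is 8 commits.

8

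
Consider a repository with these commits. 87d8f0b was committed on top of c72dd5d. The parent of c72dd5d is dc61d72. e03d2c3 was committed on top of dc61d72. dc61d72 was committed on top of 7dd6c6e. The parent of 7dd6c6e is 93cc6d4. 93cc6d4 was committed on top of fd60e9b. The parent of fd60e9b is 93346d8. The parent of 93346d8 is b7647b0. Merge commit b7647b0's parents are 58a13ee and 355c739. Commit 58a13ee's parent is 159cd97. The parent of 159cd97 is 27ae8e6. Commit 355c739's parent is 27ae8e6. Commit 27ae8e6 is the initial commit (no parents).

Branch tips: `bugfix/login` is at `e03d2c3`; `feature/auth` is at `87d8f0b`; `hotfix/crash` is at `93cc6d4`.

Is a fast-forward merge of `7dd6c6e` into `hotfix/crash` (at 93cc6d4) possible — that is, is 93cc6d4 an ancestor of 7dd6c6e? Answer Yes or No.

A fast-forward from 93cc6d4 to 7dd6c6e is possible iff 93cc6d4 is an ancestor of 7dd6c6e.
Ancestors of 7dd6c6e: {159cd97, 27ae8e6, 355c739, 58a13ee, 7dd6c6e, 93346d8, 93cc6d4, b7647b0, fd60e9b}.
93cc6d4 is among them, so fast-forward is possible.

Yes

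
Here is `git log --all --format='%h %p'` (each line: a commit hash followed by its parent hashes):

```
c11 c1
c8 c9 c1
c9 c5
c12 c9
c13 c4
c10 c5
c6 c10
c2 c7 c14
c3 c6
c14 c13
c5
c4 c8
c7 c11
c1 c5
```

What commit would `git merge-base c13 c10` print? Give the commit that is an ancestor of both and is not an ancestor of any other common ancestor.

Ancestors of c13: {c1, c13, c4, c5, c8, c9}.
Ancestors of c10: {c10, c5}.
Common ancestors: {c5}.
The only common ancestor is c5, so it is the merge base.

c5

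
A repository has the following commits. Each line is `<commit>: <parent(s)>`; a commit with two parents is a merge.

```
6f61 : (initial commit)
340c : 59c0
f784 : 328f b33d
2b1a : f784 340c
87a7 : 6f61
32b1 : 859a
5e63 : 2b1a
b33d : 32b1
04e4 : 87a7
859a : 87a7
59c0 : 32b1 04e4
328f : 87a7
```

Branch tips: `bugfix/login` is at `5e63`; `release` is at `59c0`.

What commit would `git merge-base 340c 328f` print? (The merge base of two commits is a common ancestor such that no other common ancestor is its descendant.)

87a7

Ancestors of 340c: {04e4, 32b1, 340c, 59c0, 6f61, 859a, 87a7}.
Ancestors of 328f: {328f, 6f61, 87a7}.
Common ancestors: {6f61, 87a7}.
Among these, 87a7 is not an ancestor of any other common ancestor — it is the merge base.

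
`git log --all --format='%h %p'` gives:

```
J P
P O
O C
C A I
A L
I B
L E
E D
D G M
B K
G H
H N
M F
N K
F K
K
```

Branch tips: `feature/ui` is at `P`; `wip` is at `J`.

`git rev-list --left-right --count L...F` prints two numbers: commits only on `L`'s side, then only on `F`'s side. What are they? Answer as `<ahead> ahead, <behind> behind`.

7 ahead, 0 behind

Reachable from L: {D, E, F, G, H, K, L, M, N}.
Reachable from F: {F, K}.
Only in L's history (ahead): {D, E, G, H, L, M, N} — 7.
Only in F's history (behind): {} — 0.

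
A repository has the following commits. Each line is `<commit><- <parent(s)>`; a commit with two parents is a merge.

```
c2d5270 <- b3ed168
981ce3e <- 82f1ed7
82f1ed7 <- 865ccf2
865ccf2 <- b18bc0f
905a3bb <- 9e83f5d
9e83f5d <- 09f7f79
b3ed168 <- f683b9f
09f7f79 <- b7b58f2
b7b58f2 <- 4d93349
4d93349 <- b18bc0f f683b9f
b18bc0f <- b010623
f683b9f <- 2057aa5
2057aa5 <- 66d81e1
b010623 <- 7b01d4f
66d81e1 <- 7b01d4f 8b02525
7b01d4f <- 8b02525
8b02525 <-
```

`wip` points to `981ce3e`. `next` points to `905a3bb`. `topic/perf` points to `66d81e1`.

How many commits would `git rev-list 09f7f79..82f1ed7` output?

Reachable from 82f1ed7: {7b01d4f, 82f1ed7, 865ccf2, 8b02525, b010623, b18bc0f}.
Reachable from 09f7f79: {09f7f79, 2057aa5, 4d93349, 66d81e1, 7b01d4f, 8b02525, b010623, b18bc0f, b7b58f2, f683b9f}.
In 82f1ed7's history but not 09f7f79's: {82f1ed7, 865ccf2} — 2 commits.

2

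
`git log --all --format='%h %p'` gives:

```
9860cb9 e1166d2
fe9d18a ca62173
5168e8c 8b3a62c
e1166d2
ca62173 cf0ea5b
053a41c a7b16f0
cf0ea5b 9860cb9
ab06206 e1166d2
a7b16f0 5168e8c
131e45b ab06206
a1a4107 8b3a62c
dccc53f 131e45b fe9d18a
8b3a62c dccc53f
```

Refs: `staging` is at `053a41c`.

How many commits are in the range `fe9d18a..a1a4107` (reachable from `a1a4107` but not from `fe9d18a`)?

Reachable from a1a4107: {131e45b, 8b3a62c, 9860cb9, a1a4107, ab06206, ca62173, cf0ea5b, dccc53f, e1166d2, fe9d18a}.
Reachable from fe9d18a: {9860cb9, ca62173, cf0ea5b, e1166d2, fe9d18a}.
In a1a4107's history but not fe9d18a's: {131e45b, 8b3a62c, a1a4107, ab06206, dccc53f} — 5 commits.

5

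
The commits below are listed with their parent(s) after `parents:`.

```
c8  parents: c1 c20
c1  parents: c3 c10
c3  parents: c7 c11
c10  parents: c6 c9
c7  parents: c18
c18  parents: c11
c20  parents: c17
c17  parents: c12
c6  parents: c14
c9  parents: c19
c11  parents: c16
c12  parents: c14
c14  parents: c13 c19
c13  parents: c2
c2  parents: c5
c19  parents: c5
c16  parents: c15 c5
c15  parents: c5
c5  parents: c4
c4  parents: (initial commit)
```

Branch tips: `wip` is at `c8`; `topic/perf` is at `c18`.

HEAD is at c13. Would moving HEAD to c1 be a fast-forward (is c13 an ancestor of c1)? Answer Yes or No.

A fast-forward from c13 to c1 is possible iff c13 is an ancestor of c1.
Ancestors of c1: {c1, c10, c11, c13, c14, c15, c16, c18, c19, c2, c3, c4, c5, c6, c7, c9}.
c13 is among them, so fast-forward is possible.

Yes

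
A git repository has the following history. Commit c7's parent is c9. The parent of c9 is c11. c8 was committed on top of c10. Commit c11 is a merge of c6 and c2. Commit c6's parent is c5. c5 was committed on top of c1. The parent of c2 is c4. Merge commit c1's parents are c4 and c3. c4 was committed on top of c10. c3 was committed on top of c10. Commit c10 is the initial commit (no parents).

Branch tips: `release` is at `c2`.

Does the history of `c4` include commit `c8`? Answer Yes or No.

No

Ancestors of c4: {c10, c4}.
c8 is not in that set, so it is not an ancestor of c4.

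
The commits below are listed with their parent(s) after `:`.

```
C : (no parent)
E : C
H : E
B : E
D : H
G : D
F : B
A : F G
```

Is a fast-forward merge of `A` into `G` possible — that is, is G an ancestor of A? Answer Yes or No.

Yes

A fast-forward from G to A is possible iff G is an ancestor of A.
Ancestors of A: {A, B, C, D, E, F, G, H}.
G is among them, so fast-forward is possible.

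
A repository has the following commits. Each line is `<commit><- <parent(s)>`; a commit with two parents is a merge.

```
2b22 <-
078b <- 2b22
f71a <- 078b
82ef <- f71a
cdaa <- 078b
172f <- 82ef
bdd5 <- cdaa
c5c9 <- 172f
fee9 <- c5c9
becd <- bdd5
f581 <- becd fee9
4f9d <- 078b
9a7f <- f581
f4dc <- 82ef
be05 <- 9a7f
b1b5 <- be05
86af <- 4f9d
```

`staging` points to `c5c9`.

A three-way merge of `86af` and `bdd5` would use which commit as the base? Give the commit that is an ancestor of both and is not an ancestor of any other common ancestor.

078b

Ancestors of 86af: {078b, 2b22, 4f9d, 86af}.
Ancestors of bdd5: {078b, 2b22, bdd5, cdaa}.
Common ancestors: {078b, 2b22}.
Among these, 078b is not an ancestor of any other common ancestor — it is the merge base.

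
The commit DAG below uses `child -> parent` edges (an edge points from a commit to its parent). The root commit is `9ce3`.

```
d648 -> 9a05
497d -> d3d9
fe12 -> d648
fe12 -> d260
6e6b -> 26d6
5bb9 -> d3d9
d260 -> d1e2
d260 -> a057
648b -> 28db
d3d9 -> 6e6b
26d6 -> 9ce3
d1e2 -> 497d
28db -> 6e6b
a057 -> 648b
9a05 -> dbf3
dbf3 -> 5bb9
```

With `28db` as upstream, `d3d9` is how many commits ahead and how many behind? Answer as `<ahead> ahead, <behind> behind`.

Reachable from d3d9: {26d6, 6e6b, 9ce3, d3d9}.
Reachable from 28db: {26d6, 28db, 6e6b, 9ce3}.
Only in d3d9's history (ahead): {d3d9} — 1.
Only in 28db's history (behind): {28db} — 1.

1 ahead, 1 behind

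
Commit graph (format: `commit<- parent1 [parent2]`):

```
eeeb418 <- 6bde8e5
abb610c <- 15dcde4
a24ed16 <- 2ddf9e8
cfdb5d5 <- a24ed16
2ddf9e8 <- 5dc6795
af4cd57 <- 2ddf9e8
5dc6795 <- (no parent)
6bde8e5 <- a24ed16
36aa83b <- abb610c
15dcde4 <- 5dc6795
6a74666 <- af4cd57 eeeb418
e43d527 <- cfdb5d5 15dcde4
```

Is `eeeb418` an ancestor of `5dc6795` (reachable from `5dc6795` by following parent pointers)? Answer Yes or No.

Ancestors of 5dc6795: {5dc6795}.
eeeb418 is not in that set, so it is not an ancestor of 5dc6795.

No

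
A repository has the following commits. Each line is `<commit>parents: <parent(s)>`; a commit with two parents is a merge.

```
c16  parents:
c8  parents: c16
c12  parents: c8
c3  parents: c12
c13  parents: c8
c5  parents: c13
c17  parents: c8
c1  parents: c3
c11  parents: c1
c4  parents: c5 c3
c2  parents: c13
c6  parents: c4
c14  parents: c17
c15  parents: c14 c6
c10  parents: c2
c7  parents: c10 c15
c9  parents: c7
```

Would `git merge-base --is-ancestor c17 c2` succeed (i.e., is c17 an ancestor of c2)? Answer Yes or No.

Ancestors of c2: {c13, c16, c2, c8}.
c17 is not in that set, so it is not an ancestor of c2.

No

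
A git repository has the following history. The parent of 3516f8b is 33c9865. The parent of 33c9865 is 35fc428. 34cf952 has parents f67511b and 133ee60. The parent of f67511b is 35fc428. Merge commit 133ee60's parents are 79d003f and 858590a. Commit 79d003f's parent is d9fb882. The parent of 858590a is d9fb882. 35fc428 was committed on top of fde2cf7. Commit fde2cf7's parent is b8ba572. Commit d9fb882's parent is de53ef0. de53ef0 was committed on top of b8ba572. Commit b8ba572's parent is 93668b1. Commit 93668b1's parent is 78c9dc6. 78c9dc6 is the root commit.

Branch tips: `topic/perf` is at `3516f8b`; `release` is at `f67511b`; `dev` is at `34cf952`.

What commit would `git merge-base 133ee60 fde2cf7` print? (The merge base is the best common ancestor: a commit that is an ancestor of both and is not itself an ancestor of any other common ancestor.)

Ancestors of 133ee60: {133ee60, 78c9dc6, 79d003f, 858590a, 93668b1, b8ba572, d9fb882, de53ef0}.
Ancestors of fde2cf7: {78c9dc6, 93668b1, b8ba572, fde2cf7}.
Common ancestors: {78c9dc6, 93668b1, b8ba572}.
Among these, b8ba572 is not an ancestor of any other common ancestor — it is the merge base.

b8ba572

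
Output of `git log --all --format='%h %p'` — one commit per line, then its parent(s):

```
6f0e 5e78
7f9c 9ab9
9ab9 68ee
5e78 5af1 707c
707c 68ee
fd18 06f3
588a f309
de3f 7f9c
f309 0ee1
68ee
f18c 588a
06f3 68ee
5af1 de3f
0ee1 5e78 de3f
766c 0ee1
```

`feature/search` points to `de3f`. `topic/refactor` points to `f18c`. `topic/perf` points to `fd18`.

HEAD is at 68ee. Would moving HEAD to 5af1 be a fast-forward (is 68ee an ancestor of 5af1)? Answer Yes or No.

A fast-forward from 68ee to 5af1 is possible iff 68ee is an ancestor of 5af1.
Ancestors of 5af1: {5af1, 68ee, 7f9c, 9ab9, de3f}.
68ee is among them, so fast-forward is possible.

Yes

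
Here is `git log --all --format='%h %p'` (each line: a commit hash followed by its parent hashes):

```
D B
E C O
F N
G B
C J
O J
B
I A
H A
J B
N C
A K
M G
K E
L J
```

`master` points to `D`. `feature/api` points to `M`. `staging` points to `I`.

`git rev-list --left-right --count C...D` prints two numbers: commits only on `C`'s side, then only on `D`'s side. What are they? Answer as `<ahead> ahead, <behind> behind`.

2 ahead, 1 behind

Reachable from C: {B, C, J}.
Reachable from D: {B, D}.
Only in C's history (ahead): {C, J} — 2.
Only in D's history (behind): {D} — 1.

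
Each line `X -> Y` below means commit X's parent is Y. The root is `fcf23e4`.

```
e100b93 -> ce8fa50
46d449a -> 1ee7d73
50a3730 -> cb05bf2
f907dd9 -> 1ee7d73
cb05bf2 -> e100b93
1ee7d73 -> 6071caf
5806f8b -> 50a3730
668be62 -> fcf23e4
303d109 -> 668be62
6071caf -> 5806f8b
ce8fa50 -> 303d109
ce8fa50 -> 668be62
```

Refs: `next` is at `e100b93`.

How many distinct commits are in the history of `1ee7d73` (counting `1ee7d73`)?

Walking parent pointers from 1ee7d73: reachable set = {1ee7d73, 303d109, 50a3730, 5806f8b, 6071caf, 668be62, cb05bf2, ce8fa50, e100b93, fcf23e4}.
That is 10 commits.

10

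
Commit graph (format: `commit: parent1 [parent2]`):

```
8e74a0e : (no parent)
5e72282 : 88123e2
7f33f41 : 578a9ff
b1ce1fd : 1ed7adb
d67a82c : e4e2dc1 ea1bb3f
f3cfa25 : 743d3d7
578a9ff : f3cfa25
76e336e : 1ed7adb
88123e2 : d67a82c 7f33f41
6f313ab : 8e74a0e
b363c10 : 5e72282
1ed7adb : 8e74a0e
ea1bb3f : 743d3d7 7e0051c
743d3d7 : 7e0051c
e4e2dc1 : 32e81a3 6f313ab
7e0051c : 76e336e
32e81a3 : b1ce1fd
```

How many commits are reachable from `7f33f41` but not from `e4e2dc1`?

Reachable from 7f33f41: {1ed7adb, 578a9ff, 743d3d7, 76e336e, 7e0051c, 7f33f41, 8e74a0e, f3cfa25}.
Reachable from e4e2dc1: {1ed7adb, 32e81a3, 6f313ab, 8e74a0e, b1ce1fd, e4e2dc1}.
In 7f33f41's history but not e4e2dc1's: {578a9ff, 743d3d7, 76e336e, 7e0051c, 7f33f41, f3cfa25} — 6 commits.

6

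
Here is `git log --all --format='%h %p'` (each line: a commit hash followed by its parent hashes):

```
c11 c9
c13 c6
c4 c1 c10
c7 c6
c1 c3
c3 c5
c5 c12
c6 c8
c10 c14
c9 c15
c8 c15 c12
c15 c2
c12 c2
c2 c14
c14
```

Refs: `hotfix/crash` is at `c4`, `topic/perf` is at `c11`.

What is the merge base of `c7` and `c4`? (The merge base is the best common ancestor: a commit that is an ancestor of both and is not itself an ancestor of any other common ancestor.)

c12

Ancestors of c7: {c12, c14, c15, c2, c6, c7, c8}.
Ancestors of c4: {c1, c10, c12, c14, c2, c3, c4, c5}.
Common ancestors: {c12, c14, c2}.
Among these, c12 is not an ancestor of any other common ancestor — it is the merge base.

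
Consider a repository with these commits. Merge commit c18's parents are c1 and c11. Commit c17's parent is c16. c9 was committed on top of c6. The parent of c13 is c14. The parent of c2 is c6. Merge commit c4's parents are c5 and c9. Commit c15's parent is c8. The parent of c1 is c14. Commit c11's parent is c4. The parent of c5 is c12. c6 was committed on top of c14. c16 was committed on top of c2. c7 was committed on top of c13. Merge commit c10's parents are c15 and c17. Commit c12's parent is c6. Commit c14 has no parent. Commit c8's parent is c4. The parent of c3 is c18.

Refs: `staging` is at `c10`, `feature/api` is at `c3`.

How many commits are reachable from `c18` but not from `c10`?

3

Reachable from c18: {c1, c11, c12, c14, c18, c4, c5, c6, c9}.
Reachable from c10: {c10, c12, c14, c15, c16, c17, c2, c4, c5, c6, c8, c9}.
In c18's history but not c10's: {c1, c11, c18} — 3 commits.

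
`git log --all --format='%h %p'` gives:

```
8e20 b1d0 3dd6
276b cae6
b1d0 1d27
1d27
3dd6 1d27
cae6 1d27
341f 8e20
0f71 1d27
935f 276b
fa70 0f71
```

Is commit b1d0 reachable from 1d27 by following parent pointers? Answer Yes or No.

Ancestors of 1d27: {1d27}.
b1d0 is not in that set, so it is not an ancestor of 1d27.

No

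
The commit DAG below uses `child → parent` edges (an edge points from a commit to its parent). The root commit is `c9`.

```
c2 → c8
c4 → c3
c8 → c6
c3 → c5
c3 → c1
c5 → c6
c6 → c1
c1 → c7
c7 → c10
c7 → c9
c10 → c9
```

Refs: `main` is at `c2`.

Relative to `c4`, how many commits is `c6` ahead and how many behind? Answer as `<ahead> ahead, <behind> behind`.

Reachable from c6: {c1, c10, c6, c7, c9}.
Reachable from c4: {c1, c10, c3, c4, c5, c6, c7, c9}.
Only in c6's history (ahead): {} — 0.
Only in c4's history (behind): {c3, c4, c5} — 3.

0 ahead, 3 behind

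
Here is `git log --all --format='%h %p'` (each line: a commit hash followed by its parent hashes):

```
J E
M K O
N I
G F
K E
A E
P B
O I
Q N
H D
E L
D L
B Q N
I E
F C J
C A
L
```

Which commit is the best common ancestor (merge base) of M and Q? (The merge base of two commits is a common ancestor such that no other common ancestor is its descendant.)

I

Ancestors of M: {E, I, K, L, M, O}.
Ancestors of Q: {E, I, L, N, Q}.
Common ancestors: {E, I, L}.
Among these, I is not an ancestor of any other common ancestor — it is the merge base.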